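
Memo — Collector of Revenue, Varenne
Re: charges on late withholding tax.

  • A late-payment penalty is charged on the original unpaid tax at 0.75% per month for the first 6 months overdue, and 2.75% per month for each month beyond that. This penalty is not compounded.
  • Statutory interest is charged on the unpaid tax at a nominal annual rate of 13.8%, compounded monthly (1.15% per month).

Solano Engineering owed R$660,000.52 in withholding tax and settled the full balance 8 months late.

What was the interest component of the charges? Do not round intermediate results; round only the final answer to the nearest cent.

R$63,221.06

Interest: R$660,000.52 × ((1 + 0.0115)^8 − 1) = R$660,000.52 × 0.0957894… = R$63,221.0569…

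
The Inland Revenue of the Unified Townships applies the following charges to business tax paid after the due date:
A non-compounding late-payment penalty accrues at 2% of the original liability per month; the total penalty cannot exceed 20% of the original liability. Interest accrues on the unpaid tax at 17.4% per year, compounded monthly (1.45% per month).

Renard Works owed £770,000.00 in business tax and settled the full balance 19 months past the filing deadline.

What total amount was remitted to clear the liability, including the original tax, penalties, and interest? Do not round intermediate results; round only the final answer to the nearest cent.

Penalty (uncapped): 19 × 2% × £770,000.00 = £292,600.00; cap = 20% × £770,000.00 = £154,000.00 → penalty = £154,000.00
Interest: £770,000.00 × ((1 + 0.0145)^19 − 1) = £770,000.00 × 0.3145859… = £242,231.1575…
Total = £770,000.00 + £154,000.0000 + £242,231.1575… = £1,166,231.16

£1,166,231.16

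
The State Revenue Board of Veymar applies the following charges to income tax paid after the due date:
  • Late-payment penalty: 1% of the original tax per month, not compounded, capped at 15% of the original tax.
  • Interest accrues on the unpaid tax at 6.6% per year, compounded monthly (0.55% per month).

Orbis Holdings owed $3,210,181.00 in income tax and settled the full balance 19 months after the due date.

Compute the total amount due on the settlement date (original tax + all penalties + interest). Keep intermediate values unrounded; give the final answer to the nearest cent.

$4,044,306.64

Penalty (uncapped): 19 × 1% × $3,210,181.00 = $609,934.39; cap = 15% × $3,210,181.00 = $481,527.15 → penalty = $481,527.15
Interest: $3,210,181.00 × ((1 + 0.0055)^19 − 1) = $3,210,181.00 × 0.1098376… = $352,598.4913…
Total = $3,210,181.00 + $481,527.1500 + $352,598.4913… = $4,044,306.64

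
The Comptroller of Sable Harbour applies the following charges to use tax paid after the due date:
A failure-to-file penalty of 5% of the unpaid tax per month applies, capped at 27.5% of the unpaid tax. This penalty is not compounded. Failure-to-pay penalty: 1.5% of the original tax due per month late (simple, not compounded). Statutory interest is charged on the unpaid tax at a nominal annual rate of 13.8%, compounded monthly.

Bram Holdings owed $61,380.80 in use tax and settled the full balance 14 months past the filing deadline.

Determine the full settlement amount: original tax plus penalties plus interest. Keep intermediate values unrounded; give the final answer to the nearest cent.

Failure-to-file: 14 × 5% × $61,380.80 = $42,966.56, capped at 27.5% × $61,380.80 = $16,879.72
Failure-to-pay penalty = 1.5% × $61,380.80 × 14 mo = $12,889.97…
Interest (13.8%/yr ÷ 12 = 1.15%/month): $61,380.80 × ((1 + 0.0115)^14 − 1) = $10,656.0915…
Total = $61,380.80 + $29,769.6880 + $10,656.0915… = $101,806.58

$101,806.58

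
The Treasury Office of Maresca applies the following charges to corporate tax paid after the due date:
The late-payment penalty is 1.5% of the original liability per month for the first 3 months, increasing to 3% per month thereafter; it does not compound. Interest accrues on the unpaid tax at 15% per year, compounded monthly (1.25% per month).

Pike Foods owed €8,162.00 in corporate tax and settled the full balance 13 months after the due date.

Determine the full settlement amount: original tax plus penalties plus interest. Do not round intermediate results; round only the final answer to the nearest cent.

€12,408.39

Penalty, months 1–3: 3 × 1.5% × €8,162.00 = €367.29
Penalty, months 4–13: 10 × 3% × €8,162.00 = €2,448.60
Interest: €8,162.00 × ((1 + 0.0125)^13 − 1) = €8,162.00 × 0.1752639… = €1,430.5044…
Total = €8,162.00 + €2,815.8900 + €1,430.5044… = €12,408.39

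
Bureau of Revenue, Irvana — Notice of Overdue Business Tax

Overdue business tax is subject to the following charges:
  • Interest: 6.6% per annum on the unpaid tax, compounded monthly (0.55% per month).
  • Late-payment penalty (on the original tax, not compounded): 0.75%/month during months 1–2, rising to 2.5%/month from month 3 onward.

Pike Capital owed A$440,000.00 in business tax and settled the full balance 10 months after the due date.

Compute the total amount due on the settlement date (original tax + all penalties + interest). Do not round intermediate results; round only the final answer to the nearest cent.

Penalty, months 1–2: 2 × 0.75% × A$440,000.00 = A$6,600.00
Penalty, months 3–10: 8 × 2.5% × A$440,000.00 = A$88,000.00
Interest: A$440,000.00 × ((1 + 0.0055)^10 − 1) = A$440,000.00 × 0.0563814… = A$24,807.8197…
Total = A$440,000.00 + A$94,600.0000 + A$24,807.8197… = A$559,407.82

A$559,407.82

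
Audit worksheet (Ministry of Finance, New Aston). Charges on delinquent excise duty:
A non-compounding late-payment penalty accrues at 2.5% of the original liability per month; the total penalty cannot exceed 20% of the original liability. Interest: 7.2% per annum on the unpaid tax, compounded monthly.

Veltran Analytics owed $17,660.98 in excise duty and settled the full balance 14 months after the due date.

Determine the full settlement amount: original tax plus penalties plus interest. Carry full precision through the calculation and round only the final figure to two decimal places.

Penalty (uncapped): 14 × 2.5% × $17,660.98 = $6,181.34…; cap = 20% × $17,660.98 = $3,532.20… → penalty = $3,532.20…
Interest (7.2%/yr ÷ 12 = 0.6%/month): $17,660.98 × ((1 + 0.006)^14 − 1) = $1,542.7915…
Total = $17,660.98 + $3,532.1960 + $1,542.7915… = $22,735.97

$22,735.97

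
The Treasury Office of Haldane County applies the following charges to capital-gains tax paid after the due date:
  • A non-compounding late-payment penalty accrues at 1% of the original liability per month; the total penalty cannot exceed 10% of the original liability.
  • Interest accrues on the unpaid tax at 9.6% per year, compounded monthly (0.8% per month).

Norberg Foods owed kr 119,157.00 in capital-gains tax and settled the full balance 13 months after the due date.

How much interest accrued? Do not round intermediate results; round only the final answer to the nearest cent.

Interest: kr 119,157.00 × ((1 + 0.008)^13 − 1) = kr 119,157.00 × 0.1091414… = kr 13,004.9622…

kr 13,004.96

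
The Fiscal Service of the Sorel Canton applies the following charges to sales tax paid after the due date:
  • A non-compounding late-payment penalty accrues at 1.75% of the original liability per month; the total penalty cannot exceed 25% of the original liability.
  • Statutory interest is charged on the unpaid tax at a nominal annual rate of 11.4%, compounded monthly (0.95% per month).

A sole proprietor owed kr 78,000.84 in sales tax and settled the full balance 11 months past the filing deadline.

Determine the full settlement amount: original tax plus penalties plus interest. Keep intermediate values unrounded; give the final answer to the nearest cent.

Penalty: 11 × 1.75% × kr 78,000.84 = kr 15,015.16… (below the 25% cap of kr 19,500.21)
Interest: kr 78,000.84 × ((1 + 0.0095)^11 − 1) = kr 78,000.84 × 0.1096079… = kr 8,549.5115…
Total = kr 78,000.84 + kr 15,015.1617 + kr 8,549.5115… = kr 101,565.51

kr 101,565.51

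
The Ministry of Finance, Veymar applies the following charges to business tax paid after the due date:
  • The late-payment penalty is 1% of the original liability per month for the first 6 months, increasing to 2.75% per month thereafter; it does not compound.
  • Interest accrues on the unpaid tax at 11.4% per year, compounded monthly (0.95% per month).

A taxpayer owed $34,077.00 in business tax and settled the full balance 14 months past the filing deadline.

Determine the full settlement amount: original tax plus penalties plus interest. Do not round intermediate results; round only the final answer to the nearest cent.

$48,441.58

Penalty, months 1–6: 6 × 1% × $34,077.00 = $2,044.62
Penalty, months 7–14: 8 × 2.75% × $34,077.00 = $7,496.94
Interest: $34,077.00 × ((1 + 0.0095)^14 − 1) = $34,077.00 × 0.1415331… = $4,823.0250…
Total = $34,077.00 + $9,541.5600 + $4,823.0250… = $48,441.58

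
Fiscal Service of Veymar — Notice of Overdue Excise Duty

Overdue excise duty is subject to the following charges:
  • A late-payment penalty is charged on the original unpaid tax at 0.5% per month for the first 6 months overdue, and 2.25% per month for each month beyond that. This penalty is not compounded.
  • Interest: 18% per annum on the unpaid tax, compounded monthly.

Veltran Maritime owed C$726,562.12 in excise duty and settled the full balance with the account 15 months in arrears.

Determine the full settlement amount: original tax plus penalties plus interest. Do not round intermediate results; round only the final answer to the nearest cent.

C$1,077,296.95

Penalty, months 1–6: 6 × 0.5% × C$726,562.12 = C$21,796.86…
Penalty, months 7–15: 9 × 2.25% × C$726,562.12 = C$147,128.83…
Interest (18%/yr ÷ 12 = 1.5%/month): C$726,562.12 × ((1 + 0.015)^15 − 1) = C$181,809.1408…
Total = C$726,562.12 + C$168,925.6929 + C$181,809.1408… = C$1,077,296.95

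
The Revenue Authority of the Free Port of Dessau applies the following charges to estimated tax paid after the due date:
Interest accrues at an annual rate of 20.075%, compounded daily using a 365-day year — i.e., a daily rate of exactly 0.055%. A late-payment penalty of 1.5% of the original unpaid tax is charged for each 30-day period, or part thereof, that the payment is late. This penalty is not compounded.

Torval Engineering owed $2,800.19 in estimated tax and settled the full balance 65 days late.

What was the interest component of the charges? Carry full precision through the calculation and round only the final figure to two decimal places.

$101.89

Interest: $2,800.19 × ((1 + 0.00055)^65 − 1) = $2,800.19 × 0.03638653… = $101.8892…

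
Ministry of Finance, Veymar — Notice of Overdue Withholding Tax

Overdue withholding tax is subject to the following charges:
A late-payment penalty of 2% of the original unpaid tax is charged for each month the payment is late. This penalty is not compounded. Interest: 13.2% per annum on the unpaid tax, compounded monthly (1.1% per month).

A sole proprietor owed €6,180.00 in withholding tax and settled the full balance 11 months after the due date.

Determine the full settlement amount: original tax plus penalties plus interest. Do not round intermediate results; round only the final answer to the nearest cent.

Late-payment penalty = 2% × €6,180.00 × 11 mo = €1,359.60
Interest: €6,180.00 × ((1 + 0.011)^11 − 1) = €6,180.00 × 0.1278795… = €790.2954…
Total = €6,180.00 + €1,359.6000 + €790.2954… = €8,329.90

€8,329.90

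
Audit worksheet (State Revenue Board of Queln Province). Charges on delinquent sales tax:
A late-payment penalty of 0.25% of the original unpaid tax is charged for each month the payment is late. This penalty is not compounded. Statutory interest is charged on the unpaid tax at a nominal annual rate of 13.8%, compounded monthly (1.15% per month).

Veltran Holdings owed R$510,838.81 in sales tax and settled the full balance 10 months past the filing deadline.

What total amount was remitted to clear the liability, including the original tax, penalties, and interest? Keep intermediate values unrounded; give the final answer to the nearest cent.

Late-payment penalty = 0.25% × R$510,838.81 × 10 mo = R$12,770.97…
Interest: R$510,838.81 × ((1 + 0.0115)^10 − 1) = R$510,838.81 × 0.1211375… = R$61,881.7257…
Total = R$510,838.81 + R$12,770.9703… + R$61,881.7257… = R$585,491.51

R$585,491.51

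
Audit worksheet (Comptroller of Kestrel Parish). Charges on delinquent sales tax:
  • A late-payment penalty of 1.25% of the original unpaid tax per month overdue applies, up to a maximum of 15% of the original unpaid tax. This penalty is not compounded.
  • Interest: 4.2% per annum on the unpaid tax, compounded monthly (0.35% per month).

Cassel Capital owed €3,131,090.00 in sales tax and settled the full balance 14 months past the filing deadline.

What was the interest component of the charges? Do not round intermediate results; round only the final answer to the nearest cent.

€156,963.13

Interest: €3,131,090.00 × ((1 + 0.0035)^14 − 1) = €3,131,090.00 × 0.0501305… = €156,963.1316…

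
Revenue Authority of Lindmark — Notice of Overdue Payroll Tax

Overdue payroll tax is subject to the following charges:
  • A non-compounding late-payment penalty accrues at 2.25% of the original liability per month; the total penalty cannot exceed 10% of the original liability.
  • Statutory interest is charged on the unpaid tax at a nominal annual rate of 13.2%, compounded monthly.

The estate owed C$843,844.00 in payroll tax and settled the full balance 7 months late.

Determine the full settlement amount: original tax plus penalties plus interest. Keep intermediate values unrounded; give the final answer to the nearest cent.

C$995,388.34

Penalty (uncapped): 7 × 2.25% × C$843,844.00 = C$132,905.43; cap = 10% × C$843,844.00 = C$84,384.40 → penalty = C$84,384.40
Interest (13.2%/yr ÷ 12 = 1.1%/month): C$843,844.00 × ((1 + 0.011)^7 − 1) = C$67,159.9414…
Total = C$843,844.00 + C$84,384.4000 + C$67,159.9414… = C$995,388.34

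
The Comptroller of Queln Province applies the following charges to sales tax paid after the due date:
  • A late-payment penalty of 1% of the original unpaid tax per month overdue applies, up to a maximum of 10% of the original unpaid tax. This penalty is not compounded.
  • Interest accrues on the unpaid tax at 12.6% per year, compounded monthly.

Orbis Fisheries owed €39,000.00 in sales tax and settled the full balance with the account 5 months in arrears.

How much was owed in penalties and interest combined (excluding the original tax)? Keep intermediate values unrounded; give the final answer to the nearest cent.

Penalty: 5 × 1% × €39,000.00 = €1,950.00 (below the 10% cap of €3,900.00)
Interest (12.6%/yr ÷ 12 = 1.05%/month): €39,000.00 × ((1 + 0.0105)^5 − 1) = €2,090.9513…
Penalties + interest = €1,950.0000 + €2,090.9513… = €4,040.95

€4,040.95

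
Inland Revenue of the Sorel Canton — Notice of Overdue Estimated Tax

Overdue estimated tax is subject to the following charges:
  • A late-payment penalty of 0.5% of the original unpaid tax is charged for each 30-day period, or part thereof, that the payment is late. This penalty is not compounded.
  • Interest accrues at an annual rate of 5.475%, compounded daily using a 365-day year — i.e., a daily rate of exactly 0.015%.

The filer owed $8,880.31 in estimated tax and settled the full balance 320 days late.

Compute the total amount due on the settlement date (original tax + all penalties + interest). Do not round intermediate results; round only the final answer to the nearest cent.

Penalty periods: ⌈320/30⌉ = 11; penalty = 11 × 0.5% × $8,880.31 = $488.42…
Interest: $8,880.31 × ((1 + 0.00015)^320 − 1) = $8,880.31 × 0.04916688… = $436.6171…
Total = $8,880.31 + $488.4171… + $436.6171… = $9,805.34

$9,805.34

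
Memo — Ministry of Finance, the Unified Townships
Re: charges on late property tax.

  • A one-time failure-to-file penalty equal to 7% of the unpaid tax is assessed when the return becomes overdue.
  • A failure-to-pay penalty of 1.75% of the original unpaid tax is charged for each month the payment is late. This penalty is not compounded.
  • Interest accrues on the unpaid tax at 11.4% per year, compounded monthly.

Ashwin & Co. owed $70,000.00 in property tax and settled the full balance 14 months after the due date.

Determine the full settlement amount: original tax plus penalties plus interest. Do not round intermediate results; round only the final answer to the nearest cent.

$101,957.32

Failure-to-file penalty: 7% × $70,000.00 = $4,900.00
Failure-to-pay penalty = 1.75% × $70,000.00 × 14 mo = $17,150.00
Interest (11.4%/yr ÷ 12 = 0.95%/month): $70,000.00 × ((1 + 0.0095)^14 − 1) = $9,907.3201…
Total = $70,000.00 + $22,050.0000 + $9,907.3201… = $101,957.32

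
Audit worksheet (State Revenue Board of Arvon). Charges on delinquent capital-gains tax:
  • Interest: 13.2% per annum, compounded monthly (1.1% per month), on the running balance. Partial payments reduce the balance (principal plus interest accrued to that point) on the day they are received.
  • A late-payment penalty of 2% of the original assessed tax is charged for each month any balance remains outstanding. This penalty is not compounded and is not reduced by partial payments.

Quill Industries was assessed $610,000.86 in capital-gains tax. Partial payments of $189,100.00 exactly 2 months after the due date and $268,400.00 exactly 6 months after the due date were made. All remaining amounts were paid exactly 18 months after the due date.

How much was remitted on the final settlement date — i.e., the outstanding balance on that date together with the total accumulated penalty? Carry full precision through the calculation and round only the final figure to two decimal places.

$431,038.73

Balance at month 2: $610,000.8600 × (1 + 0.011)^2 = $623,494.6890…
After $189,100.00 payment: $623,494.6890… − $189,100.00 = $434,394.6890…
Balance at month 6: $434,394.6890… × (1 + 0.011)^4 = $453,825.7450…
After $268,400.00 payment: $453,825.7450… − $268,400.00 = $185,425.7450…
Balance at month 18: $185,425.7450… × (1 + 0.011)^12 = $211,438.4175…
Penalty: 18 × 2% × $610,000.86 = $219,600.31…
Final settlement = outstanding balance + penalty = $211,438.4175… + $219,600.31… = $431,038.73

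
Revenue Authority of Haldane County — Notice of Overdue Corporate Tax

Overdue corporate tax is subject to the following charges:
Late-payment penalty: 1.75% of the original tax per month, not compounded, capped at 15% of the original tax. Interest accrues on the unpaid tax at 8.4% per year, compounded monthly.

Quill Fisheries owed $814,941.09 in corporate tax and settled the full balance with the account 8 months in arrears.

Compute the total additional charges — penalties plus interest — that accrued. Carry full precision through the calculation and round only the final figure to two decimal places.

Penalty: 8 × 1.75% × $814,941.09 = $114,091.75… (below the 15% cap of $122,241.16…)
Interest (8.4%/yr ÷ 12 = 0.7%/month): $814,941.09 × ((1 + 0.007)^8 − 1) = $46,770.5913…
Penalties + interest = $114,091.7526 + $46,770.5913… = $160,862.34

$160,862.34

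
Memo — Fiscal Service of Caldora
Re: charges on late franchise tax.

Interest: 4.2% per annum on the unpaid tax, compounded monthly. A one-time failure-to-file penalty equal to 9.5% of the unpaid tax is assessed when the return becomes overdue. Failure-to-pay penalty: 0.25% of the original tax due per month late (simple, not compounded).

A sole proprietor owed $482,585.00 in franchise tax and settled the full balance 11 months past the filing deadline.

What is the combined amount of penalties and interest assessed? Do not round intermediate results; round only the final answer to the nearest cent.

Failure-to-file penalty: 9.5% × $482,585.00 = $45,845.58…
Failure-to-pay penalty: 11 × 0.25% × $482,585.00 = $13,271.09…
Interest (4.2%/yr ÷ 12 = 0.35%/month): $482,585.00 × ((1 + 0.0035)^11 − 1) = $18,908.1021…
Penalties + interest = $59,116.6625 + $18,908.1021… = $78,024.76

$78,024.76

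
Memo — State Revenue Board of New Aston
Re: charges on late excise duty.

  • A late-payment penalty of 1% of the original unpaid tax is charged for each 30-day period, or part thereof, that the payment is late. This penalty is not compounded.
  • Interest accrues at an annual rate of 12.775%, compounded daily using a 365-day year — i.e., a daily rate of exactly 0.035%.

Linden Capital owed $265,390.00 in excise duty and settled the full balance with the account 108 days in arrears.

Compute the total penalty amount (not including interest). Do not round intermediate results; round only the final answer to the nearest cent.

Penalty periods: ⌈108/30⌉ = 4; penalty = 4 × 1% × $265,390.00 = $10,615.60

$10,615.60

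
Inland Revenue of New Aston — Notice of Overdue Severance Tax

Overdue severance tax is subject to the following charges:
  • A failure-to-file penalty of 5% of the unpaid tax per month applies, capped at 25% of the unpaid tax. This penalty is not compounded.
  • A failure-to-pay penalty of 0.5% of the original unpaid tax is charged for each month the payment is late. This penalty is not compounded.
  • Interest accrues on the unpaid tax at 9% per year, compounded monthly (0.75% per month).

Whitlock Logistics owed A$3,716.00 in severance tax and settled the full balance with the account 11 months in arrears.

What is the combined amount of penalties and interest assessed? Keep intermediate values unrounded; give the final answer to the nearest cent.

Failure-to-file: 11 × 5% × A$3,716.00 = A$2,043.80, capped at 25% × A$3,716.00 = A$929.00
Failure-to-pay penalty: 11 × 0.5% × A$3,716.00 = A$204.38
Interest: A$3,716.00 × ((1 + 0.0075)^11 − 1) = A$3,716.00 × 0.0856644… = A$318.3290…
Penalties + interest = A$1,133.3800 + A$318.3290… = A$1,451.71

A$1,451.71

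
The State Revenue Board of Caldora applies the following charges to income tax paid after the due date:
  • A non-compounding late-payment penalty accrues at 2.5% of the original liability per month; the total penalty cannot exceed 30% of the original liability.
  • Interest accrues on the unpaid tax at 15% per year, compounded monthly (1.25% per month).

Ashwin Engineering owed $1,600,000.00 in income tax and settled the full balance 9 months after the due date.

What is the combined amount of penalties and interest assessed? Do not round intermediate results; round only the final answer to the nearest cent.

$549,267.48

Penalty: 9 × 2.5% × $1,600,000.00 = $360,000.00 (below the 30% cap of $480,000.00)
Interest: $1,600,000.00 × ((1 + 0.0125)^9 − 1) = $1,600,000.00 × 0.1182922… = $189,267.4839…
Penalties + interest = $360,000.0000 + $189,267.4839… = $549,267.48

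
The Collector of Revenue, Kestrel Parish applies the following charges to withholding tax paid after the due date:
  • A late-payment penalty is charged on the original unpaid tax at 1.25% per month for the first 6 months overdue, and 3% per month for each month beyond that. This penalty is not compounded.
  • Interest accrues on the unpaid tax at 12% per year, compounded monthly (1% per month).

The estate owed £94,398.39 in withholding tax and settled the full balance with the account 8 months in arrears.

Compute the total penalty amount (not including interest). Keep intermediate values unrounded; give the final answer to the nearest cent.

£12,743.78

Penalty, months 1–6: 6 × 1.25% × £94,398.39 = £7,079.88…
Penalty, months 7–8: 2 × 3% × £94,398.39 = £5,663.90…
Total penalty = £7,079.88… + £5,663.90… = £12,743.78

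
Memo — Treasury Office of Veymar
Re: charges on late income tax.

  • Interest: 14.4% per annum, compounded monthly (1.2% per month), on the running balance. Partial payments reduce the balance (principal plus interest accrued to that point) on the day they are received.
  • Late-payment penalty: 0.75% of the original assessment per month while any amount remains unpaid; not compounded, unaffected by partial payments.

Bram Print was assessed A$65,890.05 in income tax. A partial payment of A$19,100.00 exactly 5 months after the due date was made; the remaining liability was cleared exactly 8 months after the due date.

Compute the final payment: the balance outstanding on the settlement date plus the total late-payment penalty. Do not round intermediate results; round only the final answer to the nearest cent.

A$56,645.15

Balance at month 5: A$65,890.0500 × (1 + 0.012)^5 = A$69,939.4801…
After A$19,100.00 payment: A$69,939.4801… − A$19,100.00 = A$50,839.4801…
Balance at month 8: A$50,839.4801… × (1 + 0.012)^3 = A$52,691.7519…
Penalty: 8 × 0.75% × A$65,890.05 = A$3,953.40…
Final settlement = outstanding balance + penalty = A$52,691.7519… + A$3,953.40… = A$56,645.15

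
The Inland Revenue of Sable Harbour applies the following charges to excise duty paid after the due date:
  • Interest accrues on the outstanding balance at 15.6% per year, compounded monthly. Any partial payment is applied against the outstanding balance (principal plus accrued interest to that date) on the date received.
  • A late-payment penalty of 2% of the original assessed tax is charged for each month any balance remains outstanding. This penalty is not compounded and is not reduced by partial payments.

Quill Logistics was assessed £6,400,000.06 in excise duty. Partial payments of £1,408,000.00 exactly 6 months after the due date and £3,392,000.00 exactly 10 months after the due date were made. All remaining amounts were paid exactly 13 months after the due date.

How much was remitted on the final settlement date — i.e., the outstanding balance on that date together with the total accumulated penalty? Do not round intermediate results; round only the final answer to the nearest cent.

Monthly rate = 15.6% ÷ 12 = 1.3%
Balance at month 6: £6,400,000.0600 × (1 + 0.013)^6 = £6,915,708.0370…
After £1,408,000.00 payment: £6,915,708.0370… − £1,408,000.00 = £5,507,708.0370…
Balance at month 10: £5,507,708.0370… × (1 + 0.013)^4 = £5,799,742.2299…
After £3,392,000.00 payment: £5,799,742.2299… − £3,392,000.00 = £2,407,742.2299…
Balance at month 13: £2,407,742.2299… × (1 + 0.013)^3 = £2,502,870.1920…
Penalty: 13 × 2% × £6,400,000.06 = £1,664,000.02…
Final settlement = outstanding balance + penalty = £2,502,870.1920… + £1,664,000.02… = £4,166,870.21

£4,166,870.21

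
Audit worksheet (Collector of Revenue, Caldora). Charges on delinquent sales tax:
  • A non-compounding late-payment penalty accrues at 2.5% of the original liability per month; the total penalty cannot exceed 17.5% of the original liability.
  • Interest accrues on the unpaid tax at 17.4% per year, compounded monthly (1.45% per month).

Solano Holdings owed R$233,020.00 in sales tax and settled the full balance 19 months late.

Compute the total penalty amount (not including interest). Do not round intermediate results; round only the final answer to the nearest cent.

R$40,778.50

Penalty (uncapped): 19 × 2.5% × R$233,020.00 = R$110,684.50; cap = 17.5% × R$233,020.00 = R$40,778.50 → penalty = R$40,778.50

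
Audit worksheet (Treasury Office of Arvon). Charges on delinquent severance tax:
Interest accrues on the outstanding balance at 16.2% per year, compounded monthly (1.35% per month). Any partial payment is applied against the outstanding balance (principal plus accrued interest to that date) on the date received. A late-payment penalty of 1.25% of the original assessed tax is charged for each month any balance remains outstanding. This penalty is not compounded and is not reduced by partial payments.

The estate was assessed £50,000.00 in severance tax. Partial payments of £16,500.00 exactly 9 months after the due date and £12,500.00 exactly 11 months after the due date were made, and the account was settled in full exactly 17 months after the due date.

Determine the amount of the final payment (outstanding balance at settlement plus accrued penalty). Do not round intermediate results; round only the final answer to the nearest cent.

£41,511.24

Balance at month 9: £50,000.0000 × (1 + 0.0135)^9 = £56,413.5957…
After £16,500.00 payment: £56,413.5957… − £16,500.00 = £39,913.5957…
Balance at month 11: £39,913.5957… × (1 + 0.0135)^2 = £40,998.5370…
After £12,500.00 payment: £40,998.5370… − £12,500.00 = £28,498.5370…
Balance at month 17: £28,498.5370… × (1 + 0.0135)^6 = £30,886.2430…
Penalty: 17 × 1.25% × £50,000.00 = £10,625.00
Final settlement = outstanding balance + penalty = £30,886.2430… + £10,625.00 = £41,511.24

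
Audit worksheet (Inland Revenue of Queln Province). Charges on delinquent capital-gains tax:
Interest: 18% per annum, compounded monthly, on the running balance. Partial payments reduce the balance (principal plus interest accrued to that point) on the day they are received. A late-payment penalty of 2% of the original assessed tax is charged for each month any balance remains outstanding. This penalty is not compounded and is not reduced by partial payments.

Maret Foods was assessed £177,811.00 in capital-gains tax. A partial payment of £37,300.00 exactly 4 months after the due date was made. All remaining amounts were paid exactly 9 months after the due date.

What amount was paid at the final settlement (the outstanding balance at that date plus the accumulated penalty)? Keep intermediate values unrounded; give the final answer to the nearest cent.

Monthly rate = 18% ÷ 12 = 1.5%
Balance at month 4: £177,811.0000 × (1 + 0.015)^4 = £188,722.1143…
After £37,300.00 payment: £188,722.1143… − £37,300.00 = £151,422.1143…
Balance at month 9: £151,422.1143… × (1 + 0.015)^5 = £163,124.6216…
Penalty: 9 × 2% × £177,811.00 = £32,005.98
Final settlement = outstanding balance + penalty = £163,124.6216… + £32,005.98 = £195,130.60

£195,130.60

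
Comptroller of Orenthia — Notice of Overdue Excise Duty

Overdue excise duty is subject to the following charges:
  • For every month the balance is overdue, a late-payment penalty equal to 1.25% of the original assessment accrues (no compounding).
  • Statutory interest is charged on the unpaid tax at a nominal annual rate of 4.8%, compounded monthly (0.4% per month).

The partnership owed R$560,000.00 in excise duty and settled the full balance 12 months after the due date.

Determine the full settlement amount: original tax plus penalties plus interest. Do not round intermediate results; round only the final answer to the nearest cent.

R$671,479.32

Late-payment penalty: 12 × 1.25% × R$560,000.00 = R$84,000.00
Interest: R$560,000.00 × ((1 + 0.004)^12 − 1) = R$560,000.00 × 0.0490702… = R$27,479.3162…
Total = R$560,000.00 + R$84,000.0000 + R$27,479.3162… = R$671,479.32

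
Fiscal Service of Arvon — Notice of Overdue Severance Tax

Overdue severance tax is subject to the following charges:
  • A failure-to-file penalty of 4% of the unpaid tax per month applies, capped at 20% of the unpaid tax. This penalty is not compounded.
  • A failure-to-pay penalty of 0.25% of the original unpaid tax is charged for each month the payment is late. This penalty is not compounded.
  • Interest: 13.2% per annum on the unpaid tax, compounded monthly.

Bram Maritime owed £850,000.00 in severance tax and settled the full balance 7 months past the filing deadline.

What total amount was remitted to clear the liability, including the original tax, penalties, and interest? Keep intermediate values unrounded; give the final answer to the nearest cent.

£1,102,524.89

Failure-to-file: 7 × 4% × £850,000.00 = £238,000.00, capped at 20% × £850,000.00 = £170,000.00
Failure-to-pay penalty: 7 × 0.25% × £850,000.00 = £14,875.00
Interest (13.2%/yr ÷ 12 = 1.1%/month): £850,000.00 × ((1 + 0.011)^7 − 1) = £67,649.8857…
Total = £850,000.00 + £184,875.0000 + £67,649.8857… = £1,102,524.89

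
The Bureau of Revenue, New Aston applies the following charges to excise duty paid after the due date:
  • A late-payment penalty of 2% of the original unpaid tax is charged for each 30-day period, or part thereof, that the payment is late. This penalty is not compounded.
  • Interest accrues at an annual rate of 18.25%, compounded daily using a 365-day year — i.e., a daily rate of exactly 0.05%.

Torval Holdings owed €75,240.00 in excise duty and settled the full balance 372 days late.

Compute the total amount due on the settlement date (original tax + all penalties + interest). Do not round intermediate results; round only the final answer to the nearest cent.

Penalty periods: ⌈372/30⌉ = 13; penalty = 13 × 2% × €75,240.00 = €19,562.40
Interest: €75,240.00 × ((1 + 0.0005)^372 − 1) = €75,240.00 × 0.20436627… = €15,376.5185…
Total = €75,240.00 + €19,562.4000 + €15,376.5185… = €110,178.92

€110,178.92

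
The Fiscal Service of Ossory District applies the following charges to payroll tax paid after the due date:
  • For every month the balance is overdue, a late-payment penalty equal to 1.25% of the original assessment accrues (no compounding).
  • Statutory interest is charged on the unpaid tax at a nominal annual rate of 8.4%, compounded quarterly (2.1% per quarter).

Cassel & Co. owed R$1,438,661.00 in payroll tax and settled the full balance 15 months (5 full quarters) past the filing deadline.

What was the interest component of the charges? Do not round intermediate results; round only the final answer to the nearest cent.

Interest: R$1,438,661.00 × ((1 + 0.021)^5 − 1) = R$1,438,661.00 × 0.1095036… = R$157,538.5392…

R$157,538.54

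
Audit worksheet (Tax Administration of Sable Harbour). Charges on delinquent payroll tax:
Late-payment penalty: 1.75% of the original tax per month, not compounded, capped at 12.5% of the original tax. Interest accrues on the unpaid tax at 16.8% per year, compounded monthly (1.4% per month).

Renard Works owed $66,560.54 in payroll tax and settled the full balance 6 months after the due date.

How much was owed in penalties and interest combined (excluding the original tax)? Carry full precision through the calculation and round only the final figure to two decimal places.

Penalty: 6 × 1.75% × $66,560.54 = $6,988.86… (below the 12.5% cap of $8,320.07…)
Interest: $66,560.54 × ((1 + 0.014)^6 − 1) = $66,560.54 × 0.0869955… = $5,790.4648…
Penalties + interest = $6,988.8567 + $5,790.4648… = $12,779.32

$12,779.32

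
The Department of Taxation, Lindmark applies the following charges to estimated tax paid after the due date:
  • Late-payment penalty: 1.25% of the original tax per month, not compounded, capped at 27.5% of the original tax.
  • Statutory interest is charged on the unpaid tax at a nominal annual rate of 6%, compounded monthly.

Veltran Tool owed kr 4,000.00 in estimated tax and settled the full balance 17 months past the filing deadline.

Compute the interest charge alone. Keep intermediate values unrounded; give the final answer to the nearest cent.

kr 353.95

Interest (6%/yr ÷ 12 = 0.5%/month): kr 4,000.00 × ((1 + 0.005)^17 − 1) = kr 353.9460…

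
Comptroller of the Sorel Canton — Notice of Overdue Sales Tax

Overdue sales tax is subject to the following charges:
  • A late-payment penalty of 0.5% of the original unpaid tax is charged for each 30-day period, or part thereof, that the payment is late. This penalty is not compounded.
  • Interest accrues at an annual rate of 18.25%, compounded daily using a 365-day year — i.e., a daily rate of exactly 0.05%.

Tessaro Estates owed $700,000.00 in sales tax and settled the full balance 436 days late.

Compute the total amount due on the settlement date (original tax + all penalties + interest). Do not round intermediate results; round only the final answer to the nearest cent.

Penalty periods: ⌈436/30⌉ = 15; penalty = 15 × 0.5% × $700,000.00 = $52,500.00
Interest: $700,000.00 × ((1 + 0.0005)^436 − 1) = $700,000.00 × 0.24351932… = $170,463.5216…
Total = $700,000.00 + $52,500.0000 + $170,463.5216… = $922,963.52

$922,963.52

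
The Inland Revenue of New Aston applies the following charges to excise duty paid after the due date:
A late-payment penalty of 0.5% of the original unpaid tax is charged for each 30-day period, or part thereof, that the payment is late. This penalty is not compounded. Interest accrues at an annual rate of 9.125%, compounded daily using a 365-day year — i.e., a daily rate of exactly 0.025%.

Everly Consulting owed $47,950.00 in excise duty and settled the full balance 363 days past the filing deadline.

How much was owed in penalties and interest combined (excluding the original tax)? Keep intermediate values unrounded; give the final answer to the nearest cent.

Penalty periods: ⌈363/30⌉ = 13; penalty = 13 × 0.5% × $47,950.00 = $3,116.75
Interest: $47,950.00 × ((1 + 0.00025)^363 − 1) = $47,950.00 × 0.09498280… = $4,554.4254…
Penalties + interest = $3,116.7500 + $4,554.4254… = $7,671.18

$7,671.18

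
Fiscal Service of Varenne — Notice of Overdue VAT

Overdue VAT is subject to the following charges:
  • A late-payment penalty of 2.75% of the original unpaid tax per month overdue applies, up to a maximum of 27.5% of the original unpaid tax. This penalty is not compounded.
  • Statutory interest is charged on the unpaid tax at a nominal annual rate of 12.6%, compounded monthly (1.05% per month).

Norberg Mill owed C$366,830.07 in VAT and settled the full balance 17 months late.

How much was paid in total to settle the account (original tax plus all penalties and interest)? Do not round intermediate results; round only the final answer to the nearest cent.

C$538,987.43

Penalty (uncapped): 17 × 2.75% × C$366,830.07 = C$171,493.06…; cap = 27.5% × C$366,830.07 = C$100,878.27… → penalty = C$100,878.27…
Interest: C$366,830.07 × ((1 + 0.0105)^17 − 1) = C$366,830.07 × 0.1943109… = C$71,279.0886…
Total = C$366,830.07 + C$100,878.2693… + C$71,279.0886… = C$538,987.43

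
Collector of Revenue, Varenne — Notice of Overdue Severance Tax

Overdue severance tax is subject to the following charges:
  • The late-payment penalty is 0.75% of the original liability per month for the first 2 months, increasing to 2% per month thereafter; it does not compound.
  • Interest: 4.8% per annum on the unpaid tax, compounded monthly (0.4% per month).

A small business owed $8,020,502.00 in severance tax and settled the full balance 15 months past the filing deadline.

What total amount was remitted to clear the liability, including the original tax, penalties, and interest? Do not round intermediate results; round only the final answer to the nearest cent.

Penalty, months 1–2: 2 × 0.75% × $8,020,502.00 = $120,307.53
Penalty, months 3–15: 13 × 2% × $8,020,502.00 = $2,085,330.52
Interest: $8,020,502.00 × ((1 + 0.004)^15 − 1) = $8,020,502.00 × 0.0617095… = $494,940.9479…
Total = $8,020,502.00 + $2,205,638.0500 + $494,940.9479… = $10,721,081.00

$10,721,081.00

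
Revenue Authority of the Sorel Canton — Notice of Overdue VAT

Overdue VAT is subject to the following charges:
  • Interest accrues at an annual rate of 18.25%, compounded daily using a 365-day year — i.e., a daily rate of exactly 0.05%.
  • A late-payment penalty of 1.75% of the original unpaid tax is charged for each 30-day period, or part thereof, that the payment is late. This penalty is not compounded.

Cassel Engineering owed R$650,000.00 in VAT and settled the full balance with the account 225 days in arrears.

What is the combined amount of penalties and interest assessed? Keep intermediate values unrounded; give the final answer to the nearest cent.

R$168,376.52

Penalty periods: ⌈225/30⌉ = 8; penalty = 8 × 1.75% × R$650,000.00 = R$91,000.00
Interest: R$650,000.00 × ((1 + 0.0005)^225 − 1) = R$650,000.00 × 0.11904079… = R$77,376.5161…
Penalties + interest = R$91,000.0000 + R$77,376.5161… = R$168,376.52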